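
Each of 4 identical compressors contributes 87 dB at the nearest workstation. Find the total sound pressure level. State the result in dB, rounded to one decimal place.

L_total = L₁ + 10·log₁₀ N for N identical incoherent sources.
L_total = 87 + 10·log₁₀(4) = 87 + 6.021 = 93.02 dB.

93.0 dB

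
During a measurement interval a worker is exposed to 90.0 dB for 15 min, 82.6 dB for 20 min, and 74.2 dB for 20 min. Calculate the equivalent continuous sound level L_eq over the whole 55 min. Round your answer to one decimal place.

Weight each interval's intensity by its duration and average over T = 55 min:
Σ tᵢ·10^(Lᵢ/10) = 15·10^(90.0/10) + 20·10^(82.6/10) + 20·10^(74.2/10) = 1.917e+10.
L_eq = 10·log₁₀(1.917e+10/55) = 85.42 dB.

85.4 dB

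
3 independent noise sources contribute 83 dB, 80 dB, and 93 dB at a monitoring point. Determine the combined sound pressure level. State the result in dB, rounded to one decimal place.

93.6 dB

Incoherent sources combine by intensity addition: L_total = 10·log₁₀(Σ 10^(L_i/10)).
Σ 10^(L/10) = 10^(83/10) + 10^(80/10) + 10^(93/10) = 2.295e+09.
L_total = 10·log₁₀(2.295e+09) = 93.61 dB.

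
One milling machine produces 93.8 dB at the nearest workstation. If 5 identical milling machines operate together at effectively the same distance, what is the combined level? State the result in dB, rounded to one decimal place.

100.8 dB

L_total = L₁ + 10·log₁₀ N for N identical incoherent sources.
L_total = 93.8 + 10·log₁₀(5) = 93.8 + 6.990 = 100.79 dB.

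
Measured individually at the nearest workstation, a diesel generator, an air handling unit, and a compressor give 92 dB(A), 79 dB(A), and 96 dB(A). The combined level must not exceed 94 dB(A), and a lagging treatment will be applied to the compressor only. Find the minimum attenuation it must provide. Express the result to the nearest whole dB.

7 dB

Fixed contribution from the other sources: Σ 10^(L/10) = 10^(92/10) + 10^(79/10) = 1.664e+09 (92.21 dB(A)).
The limit corresponds to 10^(94/10) = 2.512e+09; subtracting the fixed part leaves 8.476e+08 for the compressor, i.e. 89.28 dB(A).
Required insertion loss = 96 − 89.28 = 6.72 dB.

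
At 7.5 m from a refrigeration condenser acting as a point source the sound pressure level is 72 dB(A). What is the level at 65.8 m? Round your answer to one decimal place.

53.1 dB(A)

Spherical spreading from a point source gives a 20·log₁₀(r₂/r₁) drop.
L₂ = 72 − 20·log₁₀(65.8/7.5) = 72 − 18.863 = 53.14 dB(A).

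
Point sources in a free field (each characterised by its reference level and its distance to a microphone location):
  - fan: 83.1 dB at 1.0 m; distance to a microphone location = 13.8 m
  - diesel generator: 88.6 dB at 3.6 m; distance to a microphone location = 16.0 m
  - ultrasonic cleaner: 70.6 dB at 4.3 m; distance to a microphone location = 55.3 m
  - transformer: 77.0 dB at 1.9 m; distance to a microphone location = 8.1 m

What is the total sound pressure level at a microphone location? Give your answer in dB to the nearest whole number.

76 dB

Propagate each source to the receiver with L = L_ref − 20·log₁₀(r/r_ref), then add intensities.
fan: 83.1 − 20·log₁₀(13.8/1.0) = 83.1 − 22.80 = 60.30 dB.
diesel generator: 88.6 − 20·log₁₀(16.0/3.6) = 88.6 − 12.96 = 75.64 dB.
ultrasonic cleaner: 70.6 − 20·log₁₀(55.3/4.3) = 70.6 − 22.19 = 48.41 dB.
transformer: 77.0 − 20·log₁₀(8.1/1.9) = 77.0 − 12.59 = 64.41 dB.
Σ 10^(L/10) = 4.057e+07 → L_total = 10·log₁₀(4.057e+07) = 76.08 dB.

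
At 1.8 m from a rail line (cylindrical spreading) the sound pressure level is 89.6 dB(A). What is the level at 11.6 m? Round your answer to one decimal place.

81.5 dB(A)

Line-source attenuation: ΔL = 10·log₁₀(r₂/r₁) = 10·log₁₀(11.6/1.8) = 8.092 dB.
L₂ = 89.6 − 10·log₁₀(11.6/1.8) = 89.6 − 8.092 = 81.51 dB(A).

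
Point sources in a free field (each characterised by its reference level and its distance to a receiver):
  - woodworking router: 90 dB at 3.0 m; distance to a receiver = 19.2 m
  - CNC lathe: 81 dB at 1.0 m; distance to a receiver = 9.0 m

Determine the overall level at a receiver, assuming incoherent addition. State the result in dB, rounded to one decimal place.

74.1 dB

Propagate each source to the receiver with L = L_ref − 20·log₁₀(r/r_ref), then add intensities.
woodworking router: 90 − 20·log₁₀(19.2/3.0) = 90 − 16.12 = 73.88 dB.
CNC lathe: 81 − 20·log₁₀(9.0/1.0) = 81 − 19.08 = 61.92 dB.
Σ 10^(L/10) = 2.597e+07 → L_total = 10·log₁₀(2.597e+07) = 74.14 dB.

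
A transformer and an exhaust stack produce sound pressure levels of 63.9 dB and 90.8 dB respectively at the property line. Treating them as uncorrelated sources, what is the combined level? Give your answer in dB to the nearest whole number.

91 dB

For uncorrelated sources the intensities add, so convert each level to linear form, sum, and take 10·log₁₀ of the total.
Σ 10^(L/10) = 10^(63.9/10) + 10^(90.8/10) = 1.205e+09.
L_total = 10·log₁₀(1.205e+09) = 90.81 dB.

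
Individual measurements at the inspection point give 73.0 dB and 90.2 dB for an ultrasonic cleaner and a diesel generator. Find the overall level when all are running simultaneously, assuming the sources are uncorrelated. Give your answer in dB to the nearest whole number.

For uncorrelated sources the intensities add, so convert each level to linear form, sum, and take 10·log₁₀ of the total.
Σ 10^(L/10) = 10^(73.0/10) + 10^(90.2/10) = 1.067e+09.
L_total = 10·log₁₀(1.067e+09) = 90.28 dB.

90 dB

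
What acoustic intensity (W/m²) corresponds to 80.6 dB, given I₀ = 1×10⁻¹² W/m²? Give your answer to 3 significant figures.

I = I₀·10^(L/10) = 10⁻¹² × 10^(80.6/10) = 10^(-3.940).

0.000115 W/m²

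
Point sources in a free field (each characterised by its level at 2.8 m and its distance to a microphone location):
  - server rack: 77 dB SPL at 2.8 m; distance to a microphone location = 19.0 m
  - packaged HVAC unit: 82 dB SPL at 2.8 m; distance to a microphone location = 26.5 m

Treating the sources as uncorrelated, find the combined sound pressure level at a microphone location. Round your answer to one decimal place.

Propagate each source to the receiver with L = L_ref − 20·log₁₀(r/r_ref), then add intensities.
server rack: 77 − 20·log₁₀(19.0/2.8) = 77 − 16.63 = 60.37 dB SPL.
packaged HVAC unit: 82 − 20·log₁₀(26.5/2.8) = 82 − 19.52 = 62.48 dB SPL.
Σ 10^(L/10) = 2.858e+06 → L_total = 10·log₁₀(2.858e+06) = 64.56 dB SPL.

64.6 dB SPL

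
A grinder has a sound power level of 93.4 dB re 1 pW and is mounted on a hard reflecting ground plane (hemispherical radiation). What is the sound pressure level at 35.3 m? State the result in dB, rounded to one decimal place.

54.5 dB

The power spreads over a hemisphere of area 2π·r², so L_p = L_w − 10·log₁₀(2π·r²).
2π·r² = 7829 m², 10·log₁₀ of that is 38.937 dB.
L_p = 93.4 − 38.937 = 54.46 dB.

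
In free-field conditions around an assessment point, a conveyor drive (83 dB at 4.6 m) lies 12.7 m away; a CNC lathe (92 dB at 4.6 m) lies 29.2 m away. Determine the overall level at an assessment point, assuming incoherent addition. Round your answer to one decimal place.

78.2 dB

Apply inverse-square spreading to bring every level to the receiver, then sum 10^(L/10).
conveyor drive: 83 − 20·log₁₀(12.7/4.6) = 83 − 8.82 = 74.18 dB.
CNC lathe: 92 − 20·log₁₀(29.2/4.6) = 92 − 16.05 = 75.95 dB.
Σ 10^(L/10) = 6.551e+07 → L_total = 10·log₁₀(6.551e+07) = 78.16 dB.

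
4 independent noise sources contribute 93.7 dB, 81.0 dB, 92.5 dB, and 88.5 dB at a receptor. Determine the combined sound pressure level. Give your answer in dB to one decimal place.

97.0 dB

Incoherent sources combine by intensity addition: L_total = 10·log₁₀(Σ 10^(L_i/10)).
Σ 10^(L/10) = 10^(93.7/10) + 10^(81.0/10) + 10^(92.5/10) + 10^(88.5/10) = 4.956e+09.
L_total = 10·log₁₀(4.956e+09) = 96.95 dB.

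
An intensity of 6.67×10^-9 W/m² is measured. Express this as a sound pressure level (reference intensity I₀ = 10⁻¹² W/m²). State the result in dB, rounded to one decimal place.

38.2 dB

I/I₀ = 6.67×10^-9/10⁻¹² = 6.67×10^3, and L = 10·log₁₀(I/I₀).
L = 10·(0.8241 + 3) = 38.24 dB.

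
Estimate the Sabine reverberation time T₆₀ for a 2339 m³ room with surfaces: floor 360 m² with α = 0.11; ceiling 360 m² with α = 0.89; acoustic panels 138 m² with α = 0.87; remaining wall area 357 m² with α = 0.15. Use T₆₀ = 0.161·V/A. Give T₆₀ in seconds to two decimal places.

Total absorption A = 360·0.11 + 360·0.89 + 138·0.87 + 357·0.15 = 533.61 m² sabins.
T₆₀ = 0.161·V/A = 0.161·2339/533.61 = 0.706 s.

0.71 s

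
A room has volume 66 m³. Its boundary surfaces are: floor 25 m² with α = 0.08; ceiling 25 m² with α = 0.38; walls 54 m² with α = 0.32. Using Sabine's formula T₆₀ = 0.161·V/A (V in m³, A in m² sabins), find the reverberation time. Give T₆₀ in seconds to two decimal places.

Summing Sᵢαᵢ: 25·0.08 + 25·0.38 + 54·0.32 = 28.78 m².
T₆₀ = 0.161 × 66 / 28.78 = 0.369 s.

0.37 s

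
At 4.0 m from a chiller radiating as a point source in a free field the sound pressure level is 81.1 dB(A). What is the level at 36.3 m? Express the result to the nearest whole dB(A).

For a point source, L₂ = L₁ − 20·log₁₀(r₂/r₁).
L₂ = 81.1 − 20·log₁₀(36.3/4.0) = 81.1 − 19.157 = 61.94 dB(A).

62 dB(A)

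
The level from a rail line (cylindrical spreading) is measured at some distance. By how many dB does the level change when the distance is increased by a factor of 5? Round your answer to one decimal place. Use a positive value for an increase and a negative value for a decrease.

With cylindrical spreading the level changes by −10·log₁₀(r₂/r₁).
ΔL = −10·log₁₀(5) = -6.99 dB.

-7.0 dB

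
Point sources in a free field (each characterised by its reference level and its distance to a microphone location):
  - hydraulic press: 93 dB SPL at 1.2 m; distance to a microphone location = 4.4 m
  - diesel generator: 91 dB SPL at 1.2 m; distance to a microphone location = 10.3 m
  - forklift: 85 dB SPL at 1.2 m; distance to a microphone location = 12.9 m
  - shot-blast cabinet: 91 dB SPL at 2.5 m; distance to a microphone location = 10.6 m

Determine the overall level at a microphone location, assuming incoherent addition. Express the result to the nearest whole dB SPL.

Propagate each source to the receiver with L = L_ref − 20·log₁₀(r/r_ref), then add intensities.
hydraulic press: 93 − 20·log₁₀(4.4/1.2) = 93 − 11.29 = 81.71 dB SPL.
diesel generator: 91 − 20·log₁₀(10.3/1.2) = 91 − 18.67 = 72.33 dB SPL.
forklift: 85 − 20·log₁₀(12.9/1.2) = 85 − 20.63 = 64.37 dB SPL.
shot-blast cabinet: 91 − 20·log₁₀(10.6/2.5) = 91 − 12.55 = 78.45 dB SPL.
Σ 10^(L/10) = 2.383e+08 → L_total = 10·log₁₀(2.383e+08) = 83.77 dB SPL.

84 dB SPL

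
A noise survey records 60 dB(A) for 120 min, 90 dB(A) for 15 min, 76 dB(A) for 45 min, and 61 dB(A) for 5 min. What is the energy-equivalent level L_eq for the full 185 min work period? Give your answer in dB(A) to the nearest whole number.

80 dB(A)

Weight each interval's intensity by its duration and average over T = 185 min:
Σ tᵢ·10^(Lᵢ/10) = 120·10^(60/10) + 15·10^(90/10) + 45·10^(76/10) + 5·10^(61/10) = 1.692e+10.
L_eq = 10·log₁₀(1.692e+10/185) = 79.61 dB(A).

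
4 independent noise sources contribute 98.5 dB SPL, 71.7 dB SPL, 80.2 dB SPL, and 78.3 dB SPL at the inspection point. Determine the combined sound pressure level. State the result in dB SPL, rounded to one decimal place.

98.6 dB SPL

Incoherent sources combine by intensity addition: L_total = 10·log₁₀(Σ 10^(L_i/10)).
Σ 10^(L/10) = 10^(98.5/10) + 10^(71.7/10) + 10^(80.2/10) + 10^(78.3/10) = 7.267e+09.
L_total = 10·log₁₀(7.267e+09) = 98.61 dB SPL.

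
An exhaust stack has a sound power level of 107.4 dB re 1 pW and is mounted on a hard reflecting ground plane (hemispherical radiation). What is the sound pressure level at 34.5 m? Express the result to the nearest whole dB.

69 dB

Free-field hemispherical radiation: L_p = L_w − 10·log₁₀(2π·r²), r = 34.5 m.
2π·r² = 7479 m², 10·log₁₀ of that is 38.738 dB.
L_p = 107.4 − 38.738 = 68.66 dB.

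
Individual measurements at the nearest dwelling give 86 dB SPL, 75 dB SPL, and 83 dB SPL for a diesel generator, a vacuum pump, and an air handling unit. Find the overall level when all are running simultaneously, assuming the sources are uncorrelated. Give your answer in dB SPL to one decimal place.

Incoherent sources combine by intensity addition: L_total = 10·log₁₀(Σ 10^(L_i/10)).
Σ 10^(L/10) = 10^(86/10) + 10^(75/10) + 10^(83/10) = 6.293e+08.
L_total = 10·log₁₀(6.293e+08) = 87.99 dB SPL.

88.0 dB SPL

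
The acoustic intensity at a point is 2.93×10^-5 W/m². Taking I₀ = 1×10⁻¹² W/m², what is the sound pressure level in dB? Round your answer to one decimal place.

Dividing by I₀ shifts the exponent by 12: I/I₀ = 2.93×10^7.
L = 10·(0.4669 + 7) = 74.67 dB.

74.7 dB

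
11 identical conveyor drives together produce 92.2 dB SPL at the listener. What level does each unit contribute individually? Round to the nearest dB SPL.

11 equal contributions raise the level by 10·log₁₀ 11 = 10.414 dB, so each unit alone gives 92.2 − 10.414.

82 dB SPL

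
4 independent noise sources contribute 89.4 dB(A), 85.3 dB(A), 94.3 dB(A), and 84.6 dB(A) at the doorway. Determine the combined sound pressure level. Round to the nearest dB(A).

96 dB(A)

Incoherent sources combine by intensity addition: L_total = 10·log₁₀(Σ 10^(L_i/10)).
Σ 10^(L/10) = 10^(89.4/10) + 10^(85.3/10) + 10^(94.3/10) + 10^(84.6/10) = 4.190e+09.
L_total = 10·log₁₀(4.190e+09) = 96.22 dB(A).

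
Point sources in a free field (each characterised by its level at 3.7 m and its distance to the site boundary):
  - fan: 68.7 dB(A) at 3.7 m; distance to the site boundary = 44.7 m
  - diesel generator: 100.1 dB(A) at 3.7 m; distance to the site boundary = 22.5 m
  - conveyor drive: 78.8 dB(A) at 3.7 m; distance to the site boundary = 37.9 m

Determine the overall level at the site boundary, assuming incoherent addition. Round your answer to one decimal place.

Apply inverse-square spreading to bring every level to the receiver, then sum 10^(L/10).
fan: 68.7 − 20·log₁₀(44.7/3.7) = 68.7 − 21.64 = 47.06 dB(A).
diesel generator: 100.1 − 20·log₁₀(22.5/3.7) = 100.1 − 15.68 = 84.42 dB(A).
conveyor drive: 78.8 − 20·log₁₀(37.9/3.7) = 78.8 − 20.21 = 58.59 dB(A).
Σ 10^(L/10) = 2.775e+08 → L_total = 10·log₁₀(2.775e+08) = 84.43 dB(A).

84.4 dB(A)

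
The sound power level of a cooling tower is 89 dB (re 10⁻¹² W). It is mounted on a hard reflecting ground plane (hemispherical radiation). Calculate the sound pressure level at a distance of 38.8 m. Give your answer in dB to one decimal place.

The power spreads over a hemisphere of area 2π·r², so L_p = L_w − 10·log₁₀(2π·r²).
2π·r² = 9459 m², 10·log₁₀ of that is 39.758 dB.
L_p = 89 − 39.758 = 49.24 dB.

49.2 dB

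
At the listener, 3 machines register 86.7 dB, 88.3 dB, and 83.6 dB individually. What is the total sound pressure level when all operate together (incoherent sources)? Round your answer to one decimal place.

91.4 dB

For uncorrelated sources the intensities add, so convert each level to linear form, sum, and take 10·log₁₀ of the total.
Σ 10^(L/10) = 10^(86.7/10) + 10^(88.3/10) + 10^(83.6/10) = 1.373e+09.
L_total = 10·log₁₀(1.373e+09) = 91.38 dB.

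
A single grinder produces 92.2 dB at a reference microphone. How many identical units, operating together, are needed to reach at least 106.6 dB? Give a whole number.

N identical sources give L₁ + 10·log₁₀ N, so require 10·log₁₀ N ≥ 106.6 − 92.2 = 14.4 dB.
N ≥ 10^(14.4/10) = 27.542, so N = 28.

28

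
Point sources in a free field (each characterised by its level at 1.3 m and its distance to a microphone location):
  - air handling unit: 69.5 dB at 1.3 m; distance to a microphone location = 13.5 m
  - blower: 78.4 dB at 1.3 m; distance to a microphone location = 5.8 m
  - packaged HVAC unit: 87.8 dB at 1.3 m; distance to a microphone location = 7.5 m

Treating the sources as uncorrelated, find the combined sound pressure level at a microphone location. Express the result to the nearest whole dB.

Propagate each source to the receiver with L = L_ref − 20·log₁₀(r/r_ref), then add intensities.
air handling unit: 69.5 − 20·log₁₀(13.5/1.3) = 69.5 − 20.33 = 49.17 dB.
blower: 78.4 − 20·log₁₀(5.8/1.3) = 78.4 − 12.99 = 65.41 dB.
packaged HVAC unit: 87.8 − 20·log₁₀(7.5/1.3) = 87.8 − 15.22 = 72.58 dB.
Σ 10^(L/10) = 2.166e+07 → L_total = 10·log₁₀(2.166e+07) = 73.36 dB.

73 dB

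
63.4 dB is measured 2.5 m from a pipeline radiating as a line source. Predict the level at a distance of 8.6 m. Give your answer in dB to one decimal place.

For a line source, L₂ = L₁ − 10·log₁₀(r₂/r₁).
L₂ = 63.4 − 10·log₁₀(8.6/2.5) = 63.4 − 5.366 = 58.03 dB.

58.0 dB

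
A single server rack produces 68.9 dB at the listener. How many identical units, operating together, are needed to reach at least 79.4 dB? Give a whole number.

12

The shortfall is 79.4 − 68.9 = 10.5 dB, and N units add 10·log₁₀ N, so need 10·log₁₀ N ≥ 10.5.
N ≥ 10^(10.5/10) = 11.220, so N = 12.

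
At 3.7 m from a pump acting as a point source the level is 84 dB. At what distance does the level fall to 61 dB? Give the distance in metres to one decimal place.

52.3 m

The 23.0 dB drop corresponds to a distance ratio of 10^(23.0/20) for a point source.
r₂ = 3.7·10^((84−61)/20) = 3.7·10^(23.0/20) = 52.26 m.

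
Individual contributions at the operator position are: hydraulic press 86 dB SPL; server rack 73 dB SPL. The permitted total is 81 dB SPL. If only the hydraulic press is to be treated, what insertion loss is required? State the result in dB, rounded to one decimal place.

5.7 dB

Fixed contribution from the other source: Σ 10^(L/10) = 10^(73/10) = 1.995e+07 (73.00 dB SPL).
The limit corresponds to 10^(81/10) = 1.259e+08; subtracting the fixed part leaves 1.059e+08 for the hydraulic press, i.e. 80.25 dB SPL.
So the hydraulic press must be reduced from 86 to 80.25 dB SPL: IL = 5.75 dB.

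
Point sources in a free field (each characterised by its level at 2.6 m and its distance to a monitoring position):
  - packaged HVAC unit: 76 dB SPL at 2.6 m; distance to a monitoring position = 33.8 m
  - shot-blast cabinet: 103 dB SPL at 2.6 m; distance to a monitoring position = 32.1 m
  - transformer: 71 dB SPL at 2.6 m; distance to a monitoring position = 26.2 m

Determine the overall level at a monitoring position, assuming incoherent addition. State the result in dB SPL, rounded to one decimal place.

81.2 dB SPL

First find each source's level at the receiver (point-source: −20·log₁₀(r/r_ref)), then combine on an intensity basis.
packaged HVAC unit: 76 − 20·log₁₀(33.8/2.6) = 76 − 22.28 = 53.72 dB SPL.
shot-blast cabinet: 103 − 20·log₁₀(32.1/2.6) = 103 − 21.83 = 81.17 dB SPL.
transformer: 71 − 20·log₁₀(26.2/2.6) = 71 − 20.07 = 50.93 dB SPL.
Σ 10^(L/10) = 1.313e+08 → L_total = 10·log₁₀(1.313e+08) = 81.18 dB SPL.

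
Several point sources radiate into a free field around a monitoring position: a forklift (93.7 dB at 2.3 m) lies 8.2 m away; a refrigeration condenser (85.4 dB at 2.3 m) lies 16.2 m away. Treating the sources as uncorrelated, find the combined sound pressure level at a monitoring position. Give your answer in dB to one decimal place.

82.8 dB

Propagate each source to the receiver with L = L_ref − 20·log₁₀(r/r_ref), then add intensities.
forklift: 93.7 − 20·log₁₀(8.2/2.3) = 93.7 − 11.04 = 82.66 dB.
refrigeration condenser: 85.4 − 20·log₁₀(16.2/2.3) = 85.4 − 16.96 = 68.44 dB.
Σ 10^(L/10) = 1.914e+08 → L_total = 10·log₁₀(1.914e+08) = 82.82 dB.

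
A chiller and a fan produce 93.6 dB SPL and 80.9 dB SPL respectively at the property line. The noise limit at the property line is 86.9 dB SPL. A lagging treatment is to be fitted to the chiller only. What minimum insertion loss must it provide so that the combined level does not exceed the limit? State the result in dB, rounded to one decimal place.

Everything except the chiller sums to 10^(80.9/10) = 1.230e+08 in linear terms, 80.90 dB SPL.
To meet 86.9 dB SPL overall, the treated chiller may contribute at most 10^(86.9/10) − 1.230e+08 = 3.668e+08, i.e. 85.64 dB SPL.
So the chiller must be reduced from 93.6 to 85.64 dB SPL: IL = 7.96 dB.

8.0 dB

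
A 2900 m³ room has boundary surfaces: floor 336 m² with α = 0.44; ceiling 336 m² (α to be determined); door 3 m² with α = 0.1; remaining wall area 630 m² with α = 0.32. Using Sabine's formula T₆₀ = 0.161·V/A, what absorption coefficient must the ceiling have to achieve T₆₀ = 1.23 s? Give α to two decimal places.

0.09

Required total absorption A = 0.161·2900/1.23 = 379.59 m².
Absorption from the other surfaces = 336·0.44 + 3·0.1 + 630·0.32 = 349.74 m², so the ceiling must supply 29.85 m² over 336 m².
α = 29.85/336 = 0.089.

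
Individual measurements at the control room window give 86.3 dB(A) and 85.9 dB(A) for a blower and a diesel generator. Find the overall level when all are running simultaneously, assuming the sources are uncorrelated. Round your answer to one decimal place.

89.1 dB(A)

For uncorrelated sources the intensities add, so convert each level to linear form, sum, and take 10·log₁₀ of the total.
Σ 10^(L/10) = 10^(86.3/10) + 10^(85.9/10) = 8.156e+08.
L_total = 10·log₁₀(8.156e+08) = 89.11 dB(A).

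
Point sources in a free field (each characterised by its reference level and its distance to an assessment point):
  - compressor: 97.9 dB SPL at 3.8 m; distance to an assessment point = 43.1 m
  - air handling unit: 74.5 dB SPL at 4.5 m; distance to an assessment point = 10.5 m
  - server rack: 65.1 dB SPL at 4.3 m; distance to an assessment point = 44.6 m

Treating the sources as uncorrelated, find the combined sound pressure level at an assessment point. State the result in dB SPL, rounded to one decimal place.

77.3 dB SPL

Propagate each source to the receiver with L = L_ref − 20·log₁₀(r/r_ref), then add intensities.
compressor: 97.9 − 20·log₁₀(43.1/3.8) = 97.9 − 21.09 = 76.81 dB SPL.
air handling unit: 74.5 − 20·log₁₀(10.5/4.5) = 74.5 − 7.36 = 67.14 dB SPL.
server rack: 65.1 − 20·log₁₀(44.6/4.3) = 65.1 − 20.32 = 44.78 dB SPL.
Σ 10^(L/10) = 5.314e+07 → L_total = 10·log₁₀(5.314e+07) = 77.25 dB SPL.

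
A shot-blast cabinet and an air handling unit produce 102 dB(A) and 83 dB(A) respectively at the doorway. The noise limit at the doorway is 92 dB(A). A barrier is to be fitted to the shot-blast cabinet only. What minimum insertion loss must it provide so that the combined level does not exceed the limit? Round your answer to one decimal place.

Everything except the shot-blast cabinet sums to 10^(83/10) = 1.995e+08 in linear terms, 83.00 dB(A).
The limit corresponds to 10^(92/10) = 1.585e+09; subtracting the fixed part leaves 1.385e+09 for the shot-blast cabinet, i.e. 91.42 dB(A).
Required insertion loss = 102 − 91.42 = 10.58 dB.

10.6 dB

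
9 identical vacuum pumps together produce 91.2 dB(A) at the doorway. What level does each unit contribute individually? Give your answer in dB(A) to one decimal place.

Dividing the total intensity by 9 lowers the level by 10·log₁₀ 9 = 9.542 dB: L₁ = 91.2 − 9.542.

81.7 dB(A)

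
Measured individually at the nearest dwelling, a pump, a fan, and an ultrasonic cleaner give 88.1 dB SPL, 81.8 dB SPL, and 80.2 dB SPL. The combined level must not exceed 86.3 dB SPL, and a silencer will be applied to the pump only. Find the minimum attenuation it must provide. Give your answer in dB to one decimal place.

Fixed contribution from the other sources: Σ 10^(L/10) = 10^(81.8/10) + 10^(80.2/10) = 2.561e+08 (84.08 dB SPL).
To meet 86.3 dB SPL overall, the treated pump may contribute at most 10^(86.3/10) − 2.561e+08 = 1.705e+08, i.e. 82.32 dB SPL.
So the pump must be reduced from 88.1 to 82.32 dB SPL: IL = 5.78 dB.

5.8 dB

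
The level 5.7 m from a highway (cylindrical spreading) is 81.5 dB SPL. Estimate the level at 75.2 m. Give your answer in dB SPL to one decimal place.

70.3 dB SPL

Line-source attenuation: ΔL = 10·log₁₀(r₂/r₁) = 10·log₁₀(75.2/5.7) = 11.203 dB.
L₂ = 81.5 − 10·log₁₀(75.2/5.7) = 81.5 − 11.203 = 70.30 dB SPL.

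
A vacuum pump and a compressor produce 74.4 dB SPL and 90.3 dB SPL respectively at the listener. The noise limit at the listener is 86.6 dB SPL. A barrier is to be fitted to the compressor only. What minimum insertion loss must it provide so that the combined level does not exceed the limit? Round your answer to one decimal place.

4.0 dB

Fixed contribution from the other source: Σ 10^(L/10) = 10^(74.4/10) = 2.754e+07 (74.40 dB SPL).
To meet 86.6 dB SPL overall, the treated compressor may contribute at most 10^(86.6/10) − 2.754e+07 = 4.295e+08, i.e. 86.33 dB SPL.
Required insertion loss = 90.3 − 86.33 = 3.97 dB.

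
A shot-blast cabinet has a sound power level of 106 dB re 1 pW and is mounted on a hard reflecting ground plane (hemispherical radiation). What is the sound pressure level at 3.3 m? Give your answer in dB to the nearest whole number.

L_p = L_w − 10·log₁₀(2π·r²) with r = 3.3 m.
2π·r² = 68.42 m², 10·log₁₀ of that is 18.352 dB.
L_p = 106 − 18.352 = 87.65 dB.

88 dB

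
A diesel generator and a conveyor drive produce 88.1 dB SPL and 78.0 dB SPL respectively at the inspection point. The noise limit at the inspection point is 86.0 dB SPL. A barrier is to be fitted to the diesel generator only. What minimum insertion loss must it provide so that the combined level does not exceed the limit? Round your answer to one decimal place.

Fixed contribution from the other source: Σ 10^(L/10) = 10^(78.0/10) = 6.310e+07 (78.00 dB SPL).
To meet 86.0 dB SPL overall, the treated diesel generator may contribute at most 10^(86.0/10) − 6.310e+07 = 3.350e+08, i.e. 85.25 dB SPL.
So the diesel generator must be reduced from 88.1 to 85.25 dB SPL: IL = 2.85 dB.

2.8 dB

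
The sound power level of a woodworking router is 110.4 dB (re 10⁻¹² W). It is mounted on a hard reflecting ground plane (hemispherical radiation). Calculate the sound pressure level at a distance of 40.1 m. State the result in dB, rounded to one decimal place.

70.4 dB

The power spreads over a hemisphere of area 2π·r², so L_p = L_w − 10·log₁₀(2π·r²).
2π·r² = 1.01e+04 m², 10·log₁₀ of that is 40.045 dB.
L_p = 110.4 − 40.045 = 70.36 dB.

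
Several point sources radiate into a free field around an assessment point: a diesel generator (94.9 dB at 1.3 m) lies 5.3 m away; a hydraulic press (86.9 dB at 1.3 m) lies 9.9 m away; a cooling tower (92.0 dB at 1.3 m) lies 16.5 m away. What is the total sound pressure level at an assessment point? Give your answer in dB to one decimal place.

Propagate each source to the receiver with L = L_ref − 20·log₁₀(r/r_ref), then add intensities.
diesel generator: 94.9 − 20·log₁₀(5.3/1.3) = 94.9 − 12.21 = 82.69 dB.
hydraulic press: 86.9 − 20·log₁₀(9.9/1.3) = 86.9 − 17.63 = 69.27 dB.
cooling tower: 92.0 − 20·log₁₀(16.5/1.3) = 92.0 − 22.07 = 69.93 dB.
Σ 10^(L/10) = 2.042e+08 → L_total = 10·log₁₀(2.042e+08) = 83.10 dB.

83.1 dB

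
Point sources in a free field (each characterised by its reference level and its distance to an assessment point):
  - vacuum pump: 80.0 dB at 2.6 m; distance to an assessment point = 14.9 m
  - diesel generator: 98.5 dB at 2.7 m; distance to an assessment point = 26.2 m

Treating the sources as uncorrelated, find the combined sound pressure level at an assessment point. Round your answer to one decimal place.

First find each source's level at the receiver (point-source: −20·log₁₀(r/r_ref)), then combine on an intensity basis.
vacuum pump: 80.0 − 20·log₁₀(14.9/2.6) = 80.0 − 15.16 = 64.84 dB.
diesel generator: 98.5 − 20·log₁₀(26.2/2.7) = 98.5 − 19.74 = 78.76 dB.
Σ 10^(L/10) = 7.823e+07 → L_total = 10·log₁₀(7.823e+07) = 78.93 dB.

78.9 dB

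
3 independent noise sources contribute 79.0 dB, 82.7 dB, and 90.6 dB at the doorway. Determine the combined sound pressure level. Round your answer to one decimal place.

For uncorrelated sources the intensities add, so convert each level to linear form, sum, and take 10·log₁₀ of the total.
Σ 10^(L/10) = 10^(79.0/10) + 10^(82.7/10) + 10^(90.6/10) = 1.414e+09.
L_total = 10·log₁₀(1.414e+09) = 91.50 dB.

91.5 dB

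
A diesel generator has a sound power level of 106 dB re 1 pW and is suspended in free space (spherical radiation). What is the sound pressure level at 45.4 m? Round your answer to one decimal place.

Free-field spherical radiation: L_p = L_w − 10·log₁₀(4π·r²), r = 45.4 m.
4π·r² = 2.59e+04 m², 10·log₁₀ of that is 44.133 dB.
L_p = 106 − 44.133 = 61.87 dB.

61.9 dB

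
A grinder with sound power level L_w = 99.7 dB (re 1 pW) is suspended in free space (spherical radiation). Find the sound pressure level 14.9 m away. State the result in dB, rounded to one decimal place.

The power spreads over a sphere of area 4π·r², so L_p = L_w − 10·log₁₀(4π·r²).
4π·r² = 2790 m², 10·log₁₀ of that is 34.456 dB.
L_p = 99.7 − 34.456 = 65.24 dB.

65.2 dB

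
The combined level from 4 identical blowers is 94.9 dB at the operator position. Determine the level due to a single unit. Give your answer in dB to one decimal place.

4 equal contributions raise the level by 10·log₁₀ 4 = 6.021 dB, so each unit alone gives 94.9 − 6.021.

88.9 dB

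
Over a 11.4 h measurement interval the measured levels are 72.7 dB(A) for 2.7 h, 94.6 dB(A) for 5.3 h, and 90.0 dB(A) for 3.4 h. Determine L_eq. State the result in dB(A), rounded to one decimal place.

92.2 dB(A)

The energy average is taken in the linear domain: L_eq = 10·log₁₀[(Σ tᵢ·10^(Lᵢ/10))/T], T = 11.4 h.
Σ tᵢ·10^(Lᵢ/10) = 2.7·10^(72.7/10) + 5.3·10^(94.6/10) + 3.4·10^(90.0/10) = 1.874e+10.
L_eq = 10·log₁₀(1.874e+10/11.4) = 92.16 dB(A).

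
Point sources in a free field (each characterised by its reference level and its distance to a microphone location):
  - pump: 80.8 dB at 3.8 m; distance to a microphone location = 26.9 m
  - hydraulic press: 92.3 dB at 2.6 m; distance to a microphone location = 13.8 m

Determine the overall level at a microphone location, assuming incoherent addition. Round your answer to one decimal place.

78.0 dB

Apply inverse-square spreading to bring every level to the receiver, then sum 10^(L/10).
pump: 80.8 − 20·log₁₀(26.9/3.8) = 80.8 − 17.00 = 63.80 dB.
hydraulic press: 92.3 − 20·log₁₀(13.8/2.6) = 92.3 − 14.50 = 77.80 dB.
Σ 10^(L/10) = 6.268e+07 → L_total = 10·log₁₀(6.268e+07) = 77.97 dB.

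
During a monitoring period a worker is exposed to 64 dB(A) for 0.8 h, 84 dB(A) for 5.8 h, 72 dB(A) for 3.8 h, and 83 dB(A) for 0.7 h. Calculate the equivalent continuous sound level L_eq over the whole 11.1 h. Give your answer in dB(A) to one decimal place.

81.7 dB(A)

L_eq = 10·log₁₀[(1/T)·Σ tᵢ·10^(Lᵢ/10)] with T = 11.1 h.
Σ tᵢ·10^(Lᵢ/10) = 0.8·10^(64/10) + 5.8·10^(84/10) + 3.8·10^(72/10) + 0.7·10^(83/10) = 1.659e+09.
L_eq = 10·log₁₀(1.659e+09/11.1) = 81.74 dB(A).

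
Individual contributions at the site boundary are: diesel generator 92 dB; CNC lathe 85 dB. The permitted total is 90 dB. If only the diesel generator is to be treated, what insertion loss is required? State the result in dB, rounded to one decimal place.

3.7 dB

Fixed contribution from the other source: Σ 10^(L/10) = 10^(85/10) = 3.162e+08 (85.00 dB).
The limit corresponds to 10^(90/10) = 1.000e+09; subtracting the fixed part leaves 6.838e+08 for the diesel generator, i.e. 88.35 dB.
Required insertion loss = 92 − 88.35 = 3.65 dB.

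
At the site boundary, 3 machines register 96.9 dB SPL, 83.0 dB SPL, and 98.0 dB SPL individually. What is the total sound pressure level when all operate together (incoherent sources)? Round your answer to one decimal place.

For uncorrelated sources the intensities add, so convert each level to linear form, sum, and take 10·log₁₀ of the total.
Σ 10^(L/10) = 10^(96.9/10) + 10^(83.0/10) + 10^(98.0/10) = 1.141e+10.
L_total = 10·log₁₀(1.141e+10) = 100.57 dB SPL.

100.6 dB SPL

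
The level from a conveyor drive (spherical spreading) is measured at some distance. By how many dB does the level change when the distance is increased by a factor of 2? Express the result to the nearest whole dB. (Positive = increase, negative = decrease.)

-6 dB

With spherical spreading the level changes by −20·log₁₀(r₂/r₁).
ΔL = −20·log₁₀(2) = -6.02 dB.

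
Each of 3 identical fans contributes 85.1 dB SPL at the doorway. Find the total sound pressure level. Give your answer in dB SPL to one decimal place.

89.9 dB SPL

N identical incoherent sources raise the level by 10·log₁₀ N.
L_total = 85.1 + 10·log₁₀(3) = 85.1 + 4.771 = 89.87 dB SPL.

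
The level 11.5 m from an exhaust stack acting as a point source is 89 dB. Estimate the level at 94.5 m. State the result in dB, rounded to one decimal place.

70.7 dB

Spherical spreading from a point source gives a 20·log₁₀(r₂/r₁) drop.
L₂ = 89 − 20·log₁₀(94.5/11.5) = 89 − 18.295 = 70.71 dB.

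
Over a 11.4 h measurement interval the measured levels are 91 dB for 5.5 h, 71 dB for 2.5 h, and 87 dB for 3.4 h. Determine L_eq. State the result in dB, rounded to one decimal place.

The energy average is taken in the linear domain: L_eq = 10·log₁₀[(Σ tᵢ·10^(Lᵢ/10))/T], T = 11.4 h.
Σ tᵢ·10^(Lᵢ/10) = 5.5·10^(91/10) + 2.5·10^(71/10) + 3.4·10^(87/10) = 8.660e+09.
L_eq = 10·log₁₀(8.660e+09/11.4) = 88.81 dB.

88.8 dB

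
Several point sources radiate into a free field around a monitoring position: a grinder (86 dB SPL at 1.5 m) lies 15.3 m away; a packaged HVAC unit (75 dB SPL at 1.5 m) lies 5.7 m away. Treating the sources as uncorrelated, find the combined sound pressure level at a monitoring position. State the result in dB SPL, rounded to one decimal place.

First find each source's level at the receiver (point-source: −20·log₁₀(r/r_ref)), then combine on an intensity basis.
grinder: 86 − 20·log₁₀(15.3/1.5) = 86 − 20.17 = 65.83 dB SPL.
packaged HVAC unit: 75 − 20·log₁₀(5.7/1.5) = 75 − 11.60 = 63.40 dB SPL.
Σ 10^(L/10) = 6.016e+06 → L_total = 10·log₁₀(6.016e+06) = 67.79 dB SPL.

67.8 dB SPL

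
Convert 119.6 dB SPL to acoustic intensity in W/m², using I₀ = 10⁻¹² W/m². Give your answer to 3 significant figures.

L = 10·log₁₀(I/I₀) ⇒ I = I₀·10^(L/10) = 10⁻¹² × 10^11.96.

0.912 W/m²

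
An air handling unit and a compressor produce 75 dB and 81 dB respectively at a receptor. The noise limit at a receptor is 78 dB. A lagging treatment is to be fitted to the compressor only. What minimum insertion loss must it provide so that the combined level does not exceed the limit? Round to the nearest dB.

6 dB

Fixed contribution from the other source: Σ 10^(L/10) = 10^(75/10) = 3.162e+07 (75.00 dB).
To meet 78 dB overall, the treated compressor may contribute at most 10^(78/10) − 3.162e+07 = 3.147e+07, i.e. 74.98 dB.
Required insertion loss = 81 − 74.98 = 6.02 dB.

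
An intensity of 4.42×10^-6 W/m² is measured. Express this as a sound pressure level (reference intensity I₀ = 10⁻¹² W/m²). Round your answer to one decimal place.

66.5 dB

Dividing by I₀ shifts the exponent by 12: I/I₀ = 4.42×10^6.
L = 10·(0.6454 + 6) = 66.45 dB.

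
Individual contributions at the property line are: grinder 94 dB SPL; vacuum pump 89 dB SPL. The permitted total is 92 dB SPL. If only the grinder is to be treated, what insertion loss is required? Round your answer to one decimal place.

5.0 dB

Everything except the grinder sums to 10^(89/10) = 7.943e+08 in linear terms, 89.00 dB SPL.
The limit corresponds to 10^(92/10) = 1.585e+09; subtracting the fixed part leaves 7.906e+08 for the grinder, i.e. 88.98 dB SPL.
Required insertion loss = 94 − 88.98 = 5.02 dB.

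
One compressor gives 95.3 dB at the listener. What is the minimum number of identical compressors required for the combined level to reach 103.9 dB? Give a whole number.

8

The shortfall is 103.9 − 95.3 = 8.6 dB, and N units add 10·log₁₀ N, so need 10·log₁₀ N ≥ 8.6.
N ≥ 10^(8.6/10) = 7.244, so N = 8.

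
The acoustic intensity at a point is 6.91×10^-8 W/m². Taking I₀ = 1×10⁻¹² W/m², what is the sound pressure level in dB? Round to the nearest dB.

48 dB

L = 10·log₁₀(I/I₀) = 10·log₁₀(6.91×10^-8/10⁻¹²) = 10·log₁₀(6.91×10^4).
L = 10·(0.8395 + 4) = 48.39 dB.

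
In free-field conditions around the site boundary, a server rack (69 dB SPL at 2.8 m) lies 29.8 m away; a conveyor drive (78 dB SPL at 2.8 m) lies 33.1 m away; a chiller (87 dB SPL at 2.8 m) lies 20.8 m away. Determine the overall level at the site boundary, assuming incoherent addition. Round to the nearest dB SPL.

70 dB SPL

First find each source's level at the receiver (point-source: −20·log₁₀(r/r_ref)), then combine on an intensity basis.
server rack: 69 − 20·log₁₀(29.8/2.8) = 69 − 20.54 = 48.46 dB SPL.
conveyor drive: 78 − 20·log₁₀(33.1/2.8) = 78 − 21.45 = 56.55 dB SPL.
chiller: 87 − 20·log₁₀(20.8/2.8) = 87 − 17.42 = 69.58 dB SPL.
Σ 10^(L/10) = 9.604e+06 → L_total = 10·log₁₀(9.604e+06) = 69.82 dB SPL.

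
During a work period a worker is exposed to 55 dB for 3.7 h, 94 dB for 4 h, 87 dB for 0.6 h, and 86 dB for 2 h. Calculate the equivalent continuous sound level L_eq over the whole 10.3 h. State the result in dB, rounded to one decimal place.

L_eq = 10·log₁₀[(1/T)·Σ tᵢ·10^(Lᵢ/10)] with T = 10.3 h.
Σ tᵢ·10^(Lᵢ/10) = 3.7·10^(55/10) + 4·10^(94/10) + 0.6·10^(87/10) + 2·10^(86/10) = 1.115e+10.
L_eq = 10·log₁₀(1.115e+10/10.3) = 90.34 dB.

90.3 dB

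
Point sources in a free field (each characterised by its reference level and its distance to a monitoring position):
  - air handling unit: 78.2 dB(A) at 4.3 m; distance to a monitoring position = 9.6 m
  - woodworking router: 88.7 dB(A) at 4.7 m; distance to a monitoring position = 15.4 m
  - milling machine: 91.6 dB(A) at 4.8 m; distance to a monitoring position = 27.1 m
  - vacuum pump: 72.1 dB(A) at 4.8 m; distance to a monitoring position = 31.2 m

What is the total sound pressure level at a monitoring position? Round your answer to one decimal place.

81.1 dB(A)

First find each source's level at the receiver (point-source: −20·log₁₀(r/r_ref)), then combine on an intensity basis.
air handling unit: 78.2 − 20·log₁₀(9.6/4.3) = 78.2 − 6.98 = 71.22 dB(A).
woodworking router: 88.7 − 20·log₁₀(15.4/4.7) = 88.7 − 10.31 = 78.39 dB(A).
milling machine: 91.6 − 20·log₁₀(27.1/4.8) = 91.6 − 15.03 = 76.57 dB(A).
vacuum pump: 72.1 − 20·log₁₀(31.2/4.8) = 72.1 − 16.26 = 55.84 dB(A).
Σ 10^(L/10) = 1.280e+08 → L_total = 10·log₁₀(1.280e+08) = 81.07 dB(A).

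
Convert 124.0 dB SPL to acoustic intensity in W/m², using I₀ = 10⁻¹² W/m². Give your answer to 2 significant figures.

I = I₀·10^(L/10) = 10⁻¹² × 10^(124.0/10) = 10^(0.400).

2.5 W/m²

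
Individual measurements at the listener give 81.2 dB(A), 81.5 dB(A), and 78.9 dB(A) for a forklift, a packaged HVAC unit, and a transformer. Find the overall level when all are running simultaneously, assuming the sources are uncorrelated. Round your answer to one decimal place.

Incoherent sources combine by intensity addition: L_total = 10·log₁₀(Σ 10^(L_i/10)).
Σ 10^(L/10) = 10^(81.2/10) + 10^(81.5/10) + 10^(78.9/10) = 3.507e+08.
L_total = 10·log₁₀(3.507e+08) = 85.45 dB(A).

85.4 dB(A)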